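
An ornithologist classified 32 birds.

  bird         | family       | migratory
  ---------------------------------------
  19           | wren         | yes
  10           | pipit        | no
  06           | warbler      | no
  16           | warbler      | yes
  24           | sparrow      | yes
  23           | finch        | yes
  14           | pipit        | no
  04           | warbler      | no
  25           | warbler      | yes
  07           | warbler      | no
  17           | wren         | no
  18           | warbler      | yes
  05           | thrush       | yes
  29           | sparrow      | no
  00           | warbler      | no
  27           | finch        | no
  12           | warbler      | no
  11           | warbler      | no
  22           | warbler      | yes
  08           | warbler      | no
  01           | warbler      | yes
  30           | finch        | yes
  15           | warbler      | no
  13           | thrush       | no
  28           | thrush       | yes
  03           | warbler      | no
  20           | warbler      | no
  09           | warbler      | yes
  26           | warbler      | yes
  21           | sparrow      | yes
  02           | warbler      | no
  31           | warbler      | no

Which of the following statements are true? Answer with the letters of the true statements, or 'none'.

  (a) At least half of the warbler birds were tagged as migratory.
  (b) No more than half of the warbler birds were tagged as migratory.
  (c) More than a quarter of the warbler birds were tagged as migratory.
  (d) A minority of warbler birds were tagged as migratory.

(b), (c), (d)

|A| = 19, |A ∩ B| = 7, |A ∖ B| = 12.
(a) |A ∩ B| ≥ |A ∖ B|: fails.
(b) |A ∩ B| ≤ |A ∖ B|: holds.
(c) |A ∩ B| / |A| > 1/4: holds.
(d) |A ∩ B| < |A ∖ B|: holds.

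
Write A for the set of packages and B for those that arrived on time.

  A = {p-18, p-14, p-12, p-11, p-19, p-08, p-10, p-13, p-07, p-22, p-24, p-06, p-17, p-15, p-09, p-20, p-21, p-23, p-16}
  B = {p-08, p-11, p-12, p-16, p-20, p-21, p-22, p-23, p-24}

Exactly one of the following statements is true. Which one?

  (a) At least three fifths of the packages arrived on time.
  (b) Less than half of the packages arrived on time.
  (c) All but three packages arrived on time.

|A| = 19, |A ∩ B| = 9, |A ∖ B| = 10.
(a) requires |A ∩ B| / |A| ≥ 3/5: false.
(b) requires |A ∩ B| < |A ∖ B|: true.
(c) requires |A ∖ B| = 3: false.

(b)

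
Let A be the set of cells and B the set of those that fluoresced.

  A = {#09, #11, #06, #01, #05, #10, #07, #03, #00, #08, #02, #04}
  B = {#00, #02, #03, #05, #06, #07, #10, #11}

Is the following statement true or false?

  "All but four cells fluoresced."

'All but four cells fluoresced' holds iff |A ∖ B| = 4.
A (the restrictor) = {#09, #11, #06, #01, #05, #10, #07, #03, #00, #08, #02, #04}, |A| = 12.
A ∖ B = {#09, #01, #08, #04}, so |A ∖ B| = 4.
|A ∖ B| = 4, so the statement is true.

True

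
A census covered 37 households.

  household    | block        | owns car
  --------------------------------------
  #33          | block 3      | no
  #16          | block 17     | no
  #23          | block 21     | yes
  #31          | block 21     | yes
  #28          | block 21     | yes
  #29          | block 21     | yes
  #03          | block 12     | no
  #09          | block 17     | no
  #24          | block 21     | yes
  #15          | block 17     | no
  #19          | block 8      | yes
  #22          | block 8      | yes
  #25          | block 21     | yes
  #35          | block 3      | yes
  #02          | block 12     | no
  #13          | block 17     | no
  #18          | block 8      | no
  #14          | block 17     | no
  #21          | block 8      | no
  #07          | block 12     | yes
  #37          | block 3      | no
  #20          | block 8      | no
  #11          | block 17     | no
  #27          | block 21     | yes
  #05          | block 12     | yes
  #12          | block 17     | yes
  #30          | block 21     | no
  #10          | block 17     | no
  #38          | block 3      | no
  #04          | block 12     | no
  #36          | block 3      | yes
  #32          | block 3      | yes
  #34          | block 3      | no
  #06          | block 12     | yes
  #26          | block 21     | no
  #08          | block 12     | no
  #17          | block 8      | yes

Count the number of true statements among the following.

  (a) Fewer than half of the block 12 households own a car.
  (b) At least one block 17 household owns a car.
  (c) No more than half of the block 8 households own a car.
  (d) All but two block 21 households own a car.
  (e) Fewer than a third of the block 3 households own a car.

(a) block 12: |A| = 7, |A ∩ B| = 3; needs |A ∩ B| < |A ∖ B| — true.
(b) block 17: |A| = 8, |A ∩ B| = 1; needs A ∩ B ≠ ∅ (|A ∩ B| ≥ 1) — true.
(c) block 8: |A| = 6, |A ∩ B| = 3; needs |A ∩ B| ≤ |A ∖ B| — true.
(d) block 21: |A| = 9, |A ∩ B| = 7; needs |A ∖ B| = 2 — true.
(e) block 3: |A| = 7, |A ∩ B| = 3; needs |A ∩ B| / |A| < 1/3 — false.

4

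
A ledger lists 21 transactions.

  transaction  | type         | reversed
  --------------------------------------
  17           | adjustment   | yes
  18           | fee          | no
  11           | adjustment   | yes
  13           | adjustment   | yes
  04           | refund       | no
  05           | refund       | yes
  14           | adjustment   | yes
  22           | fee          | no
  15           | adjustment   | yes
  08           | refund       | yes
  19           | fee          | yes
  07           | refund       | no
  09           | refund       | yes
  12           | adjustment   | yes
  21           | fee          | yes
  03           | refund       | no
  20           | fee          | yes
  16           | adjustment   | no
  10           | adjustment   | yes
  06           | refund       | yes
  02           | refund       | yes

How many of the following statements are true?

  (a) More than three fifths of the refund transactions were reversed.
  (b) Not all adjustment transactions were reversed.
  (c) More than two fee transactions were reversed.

(a) refund: |A| = 8, |A ∩ B| = 5; needs |A ∩ B| / |A| > 3/5 — true.
(b) adjustment: |A| = 8, |A ∩ B| = 7; needs A ⊄ B (|A ∖ B| ≥ 1) — true.
(c) fee: |A| = 5, |A ∩ B| = 3; needs |A ∩ B| > 2 — true.

3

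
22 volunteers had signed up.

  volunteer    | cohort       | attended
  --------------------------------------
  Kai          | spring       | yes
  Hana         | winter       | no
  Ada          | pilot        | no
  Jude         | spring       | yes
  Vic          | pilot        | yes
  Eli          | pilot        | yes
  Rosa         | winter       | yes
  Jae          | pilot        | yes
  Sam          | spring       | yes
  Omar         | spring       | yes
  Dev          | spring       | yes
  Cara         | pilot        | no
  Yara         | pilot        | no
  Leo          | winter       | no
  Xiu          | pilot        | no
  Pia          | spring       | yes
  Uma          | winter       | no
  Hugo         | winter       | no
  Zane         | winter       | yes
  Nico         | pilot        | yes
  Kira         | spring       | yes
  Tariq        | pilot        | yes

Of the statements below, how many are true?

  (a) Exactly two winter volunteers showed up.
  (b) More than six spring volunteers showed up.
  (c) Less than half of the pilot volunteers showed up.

(a) winter: |A| = 6, |A ∩ B| = 2; needs |A ∩ B| = 2 — true.
(b) spring: |A| = 7, |A ∩ B| = 7; needs |A ∩ B| > 6 — true.
(c) pilot: |A| = 9, |A ∩ B| = 5; needs |A ∩ B| < |A ∖ B| — false.

2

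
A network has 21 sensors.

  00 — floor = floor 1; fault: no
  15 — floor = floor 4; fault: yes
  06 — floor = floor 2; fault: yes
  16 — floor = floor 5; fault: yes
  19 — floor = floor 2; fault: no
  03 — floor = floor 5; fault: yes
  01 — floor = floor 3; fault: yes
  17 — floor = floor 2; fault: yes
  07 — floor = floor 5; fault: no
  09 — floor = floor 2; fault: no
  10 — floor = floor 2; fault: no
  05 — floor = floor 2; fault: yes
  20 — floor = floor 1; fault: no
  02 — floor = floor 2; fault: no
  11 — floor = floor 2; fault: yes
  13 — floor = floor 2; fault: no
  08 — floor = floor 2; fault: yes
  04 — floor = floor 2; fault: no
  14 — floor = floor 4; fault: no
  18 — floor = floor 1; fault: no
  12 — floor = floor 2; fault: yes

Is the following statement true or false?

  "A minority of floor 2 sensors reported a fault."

False

The determiner here denotes the relation: |A ∩ B| < |A ∖ B|.
A (the restrictor) = {06, 19, 17, 09, 10, 05, 02, 11, 13, 08, 04, 12}, |A| = 12.
A ∩ B = {06, 17, 05, 11, 08, 12}, so |A ∩ B| = 6.
A ∖ B = {19, 09, 10, 02, 13, 04}, so |A ∖ B| = 6.
6 = 6, so the statement is false.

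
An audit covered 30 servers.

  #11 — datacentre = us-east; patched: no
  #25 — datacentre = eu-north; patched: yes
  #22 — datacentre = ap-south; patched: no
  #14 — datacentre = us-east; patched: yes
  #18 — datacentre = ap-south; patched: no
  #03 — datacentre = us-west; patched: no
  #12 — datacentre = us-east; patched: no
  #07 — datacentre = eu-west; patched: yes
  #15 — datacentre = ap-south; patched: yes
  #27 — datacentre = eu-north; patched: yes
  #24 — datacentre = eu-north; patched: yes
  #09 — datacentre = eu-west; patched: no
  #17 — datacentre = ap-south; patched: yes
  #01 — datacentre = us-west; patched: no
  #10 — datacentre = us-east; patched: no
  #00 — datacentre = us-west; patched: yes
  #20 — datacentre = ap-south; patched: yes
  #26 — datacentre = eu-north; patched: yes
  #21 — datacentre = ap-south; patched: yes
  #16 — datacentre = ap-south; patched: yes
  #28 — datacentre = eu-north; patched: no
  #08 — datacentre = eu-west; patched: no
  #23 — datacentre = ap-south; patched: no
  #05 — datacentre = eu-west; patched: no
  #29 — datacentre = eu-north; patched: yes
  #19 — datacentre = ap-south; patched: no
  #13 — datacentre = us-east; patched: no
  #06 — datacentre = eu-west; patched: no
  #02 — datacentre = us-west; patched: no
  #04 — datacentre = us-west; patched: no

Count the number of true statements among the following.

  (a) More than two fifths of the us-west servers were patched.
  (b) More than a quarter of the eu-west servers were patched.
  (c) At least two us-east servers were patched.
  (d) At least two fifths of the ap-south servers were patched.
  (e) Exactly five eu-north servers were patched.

(a) us-west: |A| = 5, |A ∩ B| = 1; needs |A ∩ B| / |A| > 2/5 — false.
(b) eu-west: |A| = 5, |A ∩ B| = 1; needs |A ∩ B| / |A| > 1/4 — false.
(c) us-east: |A| = 5, |A ∩ B| = 1; needs |A ∩ B| ≥ 2 — false.
(d) ap-south: |A| = 9, |A ∩ B| = 5; needs |A ∩ B| / |A| ≥ 2/5 — true.
(e) eu-north: |A| = 6, |A ∩ B| = 5; needs |A ∩ B| = 5 — true.

2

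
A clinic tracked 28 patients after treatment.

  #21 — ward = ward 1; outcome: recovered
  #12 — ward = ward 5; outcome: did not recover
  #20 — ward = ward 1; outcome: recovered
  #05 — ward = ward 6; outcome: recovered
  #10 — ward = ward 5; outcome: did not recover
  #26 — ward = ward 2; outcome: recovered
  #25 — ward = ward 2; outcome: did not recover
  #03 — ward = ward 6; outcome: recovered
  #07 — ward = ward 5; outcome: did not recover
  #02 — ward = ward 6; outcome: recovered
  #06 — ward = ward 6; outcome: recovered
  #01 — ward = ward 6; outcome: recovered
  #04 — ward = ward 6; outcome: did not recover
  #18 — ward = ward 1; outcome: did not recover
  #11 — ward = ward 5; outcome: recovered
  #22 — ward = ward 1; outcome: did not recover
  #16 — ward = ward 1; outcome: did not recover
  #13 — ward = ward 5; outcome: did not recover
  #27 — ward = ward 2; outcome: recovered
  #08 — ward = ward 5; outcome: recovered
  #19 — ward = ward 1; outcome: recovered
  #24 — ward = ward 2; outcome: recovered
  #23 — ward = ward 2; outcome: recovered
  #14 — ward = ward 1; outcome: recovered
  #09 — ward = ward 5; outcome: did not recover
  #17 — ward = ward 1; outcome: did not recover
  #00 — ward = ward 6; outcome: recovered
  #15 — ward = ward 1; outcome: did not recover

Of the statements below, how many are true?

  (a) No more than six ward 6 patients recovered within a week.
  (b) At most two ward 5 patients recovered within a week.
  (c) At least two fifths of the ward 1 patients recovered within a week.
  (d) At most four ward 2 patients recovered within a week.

4

(a) ward 6: |A| = 7, |A ∩ B| = 6; needs |A ∩ B| ≤ 6 — true.
(b) ward 5: |A| = 7, |A ∩ B| = 2; needs |A ∩ B| ≤ 2 — true.
(c) ward 1: |A| = 9, |A ∩ B| = 4; needs |A ∩ B| / |A| ≥ 2/5 — true.
(d) ward 2: |A| = 5, |A ∩ B| = 4; needs |A ∩ B| ≤ 4 — true.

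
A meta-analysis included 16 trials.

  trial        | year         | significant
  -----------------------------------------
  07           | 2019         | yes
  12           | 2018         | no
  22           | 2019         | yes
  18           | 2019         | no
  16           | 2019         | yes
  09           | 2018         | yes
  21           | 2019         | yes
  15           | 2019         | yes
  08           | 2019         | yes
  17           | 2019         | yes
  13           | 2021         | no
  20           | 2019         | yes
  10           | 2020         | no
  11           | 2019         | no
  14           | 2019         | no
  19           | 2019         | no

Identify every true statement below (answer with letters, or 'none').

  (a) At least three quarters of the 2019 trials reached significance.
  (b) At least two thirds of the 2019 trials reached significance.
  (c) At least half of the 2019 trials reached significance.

(b), (c)

|A| = 12, |A ∩ B| = 8, |A ∖ B| = 4.
(a) |A ∩ B| / |A| ≥ 3/4: fails.
(b) |A ∩ B| / |A| ≥ 2/3: holds.
(c) |A ∩ B| ≥ |A ∖ B|: holds.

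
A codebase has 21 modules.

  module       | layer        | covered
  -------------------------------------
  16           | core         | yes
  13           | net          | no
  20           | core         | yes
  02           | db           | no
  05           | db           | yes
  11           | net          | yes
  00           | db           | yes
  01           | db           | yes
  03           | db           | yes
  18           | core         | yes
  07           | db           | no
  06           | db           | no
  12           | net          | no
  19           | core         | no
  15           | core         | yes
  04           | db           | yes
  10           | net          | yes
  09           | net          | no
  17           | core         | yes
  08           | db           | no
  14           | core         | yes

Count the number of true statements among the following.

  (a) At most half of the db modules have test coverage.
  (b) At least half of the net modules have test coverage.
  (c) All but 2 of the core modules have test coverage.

(a) db: |A| = 9, |A ∩ B| = 5; needs |A ∩ B| ≤ |A ∖ B| — false.
(b) net: |A| = 5, |A ∩ B| = 2; needs |A ∩ B| ≥ |A ∖ B| — false.
(c) core: |A| = 7, |A ∩ B| = 6; needs |A ∖ B| = 2 — false.

0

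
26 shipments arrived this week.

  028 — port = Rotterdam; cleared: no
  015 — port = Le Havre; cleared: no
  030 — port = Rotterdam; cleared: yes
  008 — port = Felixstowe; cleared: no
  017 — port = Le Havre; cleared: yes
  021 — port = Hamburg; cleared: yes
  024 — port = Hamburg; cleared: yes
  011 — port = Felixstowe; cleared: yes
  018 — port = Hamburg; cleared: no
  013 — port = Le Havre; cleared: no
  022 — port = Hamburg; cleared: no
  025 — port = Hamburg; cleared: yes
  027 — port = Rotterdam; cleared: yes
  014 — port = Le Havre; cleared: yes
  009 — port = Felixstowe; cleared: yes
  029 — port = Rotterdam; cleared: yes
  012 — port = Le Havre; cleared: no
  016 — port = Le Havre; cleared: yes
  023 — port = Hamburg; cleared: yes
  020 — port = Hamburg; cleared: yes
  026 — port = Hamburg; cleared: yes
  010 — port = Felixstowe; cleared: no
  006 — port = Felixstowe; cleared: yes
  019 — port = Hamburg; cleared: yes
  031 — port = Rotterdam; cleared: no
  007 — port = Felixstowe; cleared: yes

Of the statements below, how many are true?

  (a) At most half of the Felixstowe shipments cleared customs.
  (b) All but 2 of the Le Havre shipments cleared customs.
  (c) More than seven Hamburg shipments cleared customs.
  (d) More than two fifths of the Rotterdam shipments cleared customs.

1

(a) Felixstowe: |A| = 6, |A ∩ B| = 4; needs |A ∩ B| ≤ |A ∖ B| — false.
(b) Le Havre: |A| = 6, |A ∩ B| = 3; needs |A ∖ B| = 2 — false.
(c) Hamburg: |A| = 9, |A ∩ B| = 7; needs |A ∩ B| > 7 — false.
(d) Rotterdam: |A| = 5, |A ∩ B| = 3; needs |A ∩ B| / |A| > 2/5 — true.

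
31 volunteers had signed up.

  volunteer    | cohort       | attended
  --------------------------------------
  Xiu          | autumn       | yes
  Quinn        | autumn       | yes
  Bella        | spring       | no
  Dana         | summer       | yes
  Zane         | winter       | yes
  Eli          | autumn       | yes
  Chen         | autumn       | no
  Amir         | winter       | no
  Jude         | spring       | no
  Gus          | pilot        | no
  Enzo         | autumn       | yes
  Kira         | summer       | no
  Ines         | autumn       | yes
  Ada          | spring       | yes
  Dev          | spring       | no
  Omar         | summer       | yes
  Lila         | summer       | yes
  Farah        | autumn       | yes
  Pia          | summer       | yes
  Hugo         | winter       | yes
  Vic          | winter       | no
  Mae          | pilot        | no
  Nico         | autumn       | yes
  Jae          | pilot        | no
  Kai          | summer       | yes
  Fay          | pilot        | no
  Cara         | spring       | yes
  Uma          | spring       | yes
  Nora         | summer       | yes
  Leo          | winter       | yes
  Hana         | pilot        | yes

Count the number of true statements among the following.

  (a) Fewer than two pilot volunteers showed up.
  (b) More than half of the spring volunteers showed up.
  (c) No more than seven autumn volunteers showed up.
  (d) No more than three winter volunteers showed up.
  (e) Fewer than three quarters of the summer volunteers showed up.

3

(a) pilot: |A| = 5, |A ∩ B| = 1; needs |A ∩ B| < 2 — true.
(b) spring: |A| = 6, |A ∩ B| = 3; needs |A ∩ B| > |A ∖ B| — false.
(c) autumn: |A| = 8, |A ∩ B| = 7; needs |A ∩ B| ≤ 7 — true.
(d) winter: |A| = 5, |A ∩ B| = 3; needs |A ∩ B| ≤ 3 — true.
(e) summer: |A| = 7, |A ∩ B| = 6; needs |A ∩ B| / |A| < 3/4 — false.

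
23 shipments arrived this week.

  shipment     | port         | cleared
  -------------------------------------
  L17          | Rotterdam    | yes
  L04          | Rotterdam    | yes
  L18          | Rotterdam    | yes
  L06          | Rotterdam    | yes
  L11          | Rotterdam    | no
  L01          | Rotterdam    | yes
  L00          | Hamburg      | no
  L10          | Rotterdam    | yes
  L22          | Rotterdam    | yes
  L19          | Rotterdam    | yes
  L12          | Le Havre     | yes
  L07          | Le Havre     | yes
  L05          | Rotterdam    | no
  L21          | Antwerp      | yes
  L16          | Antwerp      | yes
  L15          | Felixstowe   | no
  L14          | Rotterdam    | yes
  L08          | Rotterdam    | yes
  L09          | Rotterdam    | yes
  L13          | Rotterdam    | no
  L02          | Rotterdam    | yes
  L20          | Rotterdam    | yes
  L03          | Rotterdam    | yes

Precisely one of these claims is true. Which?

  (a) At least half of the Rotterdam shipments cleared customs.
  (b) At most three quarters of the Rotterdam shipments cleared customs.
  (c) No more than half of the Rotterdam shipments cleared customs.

|A| = 17, |A ∩ B| = 14, |A ∖ B| = 3.
(a) requires |A ∩ B| ≥ |A ∖ B|: true.
(b) requires |A ∩ B| / |A| ≤ 3/4: false.
(c) requires |A ∩ B| ≤ |A ∖ B|: false.

(a)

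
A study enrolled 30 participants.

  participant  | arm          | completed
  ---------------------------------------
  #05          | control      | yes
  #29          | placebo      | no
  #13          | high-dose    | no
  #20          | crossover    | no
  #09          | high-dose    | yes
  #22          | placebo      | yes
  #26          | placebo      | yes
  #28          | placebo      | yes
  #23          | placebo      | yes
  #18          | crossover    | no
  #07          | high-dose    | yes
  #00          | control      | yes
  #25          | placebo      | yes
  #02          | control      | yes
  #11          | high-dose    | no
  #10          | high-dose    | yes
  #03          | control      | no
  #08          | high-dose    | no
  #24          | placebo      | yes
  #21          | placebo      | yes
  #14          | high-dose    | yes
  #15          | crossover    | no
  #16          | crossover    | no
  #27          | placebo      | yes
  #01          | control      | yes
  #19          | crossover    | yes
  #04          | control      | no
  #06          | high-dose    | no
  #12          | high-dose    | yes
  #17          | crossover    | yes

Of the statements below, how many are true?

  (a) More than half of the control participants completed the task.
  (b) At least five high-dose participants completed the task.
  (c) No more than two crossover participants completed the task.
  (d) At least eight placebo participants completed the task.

4

(a) control: |A| = 6, |A ∩ B| = 4; needs |A ∩ B| > |A ∖ B| — true.
(b) high-dose: |A| = 9, |A ∩ B| = 5; needs |A ∩ B| ≥ 5 — true.
(c) crossover: |A| = 6, |A ∩ B| = 2; needs |A ∩ B| ≤ 2 — true.
(d) placebo: |A| = 9, |A ∩ B| = 8; needs |A ∩ B| ≥ 8 — true.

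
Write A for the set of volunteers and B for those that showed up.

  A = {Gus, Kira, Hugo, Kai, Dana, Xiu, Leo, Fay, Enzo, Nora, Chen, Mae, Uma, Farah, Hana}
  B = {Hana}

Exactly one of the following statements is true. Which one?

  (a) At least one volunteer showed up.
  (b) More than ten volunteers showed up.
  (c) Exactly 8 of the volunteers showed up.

(a)

|A| = 15, |A ∩ B| = 1, |A ∖ B| = 14.
(a) requires A ∩ B ≠ ∅ (|A ∩ B| ≥ 1): true.
(b) requires |A ∩ B| > 10: false.
(c) requires |A ∩ B| = 8: false.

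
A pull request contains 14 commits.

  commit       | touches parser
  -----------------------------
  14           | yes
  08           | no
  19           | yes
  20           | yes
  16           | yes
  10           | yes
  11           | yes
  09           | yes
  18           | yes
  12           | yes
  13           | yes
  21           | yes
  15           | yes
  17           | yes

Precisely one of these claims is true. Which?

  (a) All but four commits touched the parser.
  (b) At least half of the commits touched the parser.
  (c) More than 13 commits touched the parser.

(b)

|A| = 14, |A ∩ B| = 13, |A ∖ B| = 1.
(a) requires |A ∖ B| = 4: false.
(b) requires |A ∩ B| ≥ |A ∖ B|: true.
(c) requires |A ∩ B| > 13: false.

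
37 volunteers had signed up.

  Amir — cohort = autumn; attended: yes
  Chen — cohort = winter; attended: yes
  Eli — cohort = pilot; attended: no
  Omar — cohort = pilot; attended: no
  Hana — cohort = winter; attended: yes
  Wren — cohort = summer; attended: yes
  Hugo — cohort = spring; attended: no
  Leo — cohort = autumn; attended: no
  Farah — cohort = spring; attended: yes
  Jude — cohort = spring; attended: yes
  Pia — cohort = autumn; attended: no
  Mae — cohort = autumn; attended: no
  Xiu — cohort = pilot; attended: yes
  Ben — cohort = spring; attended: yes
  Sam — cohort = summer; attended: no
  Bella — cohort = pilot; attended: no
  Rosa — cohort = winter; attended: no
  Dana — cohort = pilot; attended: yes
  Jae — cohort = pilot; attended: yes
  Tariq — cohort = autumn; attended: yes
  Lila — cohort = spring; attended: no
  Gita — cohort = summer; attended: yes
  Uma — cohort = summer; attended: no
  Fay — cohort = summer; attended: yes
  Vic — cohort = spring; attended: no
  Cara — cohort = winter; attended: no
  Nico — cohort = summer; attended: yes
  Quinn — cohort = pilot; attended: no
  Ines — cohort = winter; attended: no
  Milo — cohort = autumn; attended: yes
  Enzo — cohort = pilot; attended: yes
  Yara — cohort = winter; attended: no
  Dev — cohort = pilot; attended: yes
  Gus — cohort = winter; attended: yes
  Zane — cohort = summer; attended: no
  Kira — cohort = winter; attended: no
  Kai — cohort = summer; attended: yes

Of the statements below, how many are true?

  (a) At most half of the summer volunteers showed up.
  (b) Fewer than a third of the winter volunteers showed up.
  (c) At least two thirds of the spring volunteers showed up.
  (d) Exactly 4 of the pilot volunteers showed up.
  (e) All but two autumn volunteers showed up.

(a) summer: |A| = 8, |A ∩ B| = 5; needs |A ∩ B| ≤ |A ∖ B| — false.
(b) winter: |A| = 8, |A ∩ B| = 3; needs |A ∩ B| / |A| < 1/3 — false.
(c) spring: |A| = 6, |A ∩ B| = 3; needs |A ∩ B| / |A| ≥ 2/3 — false.
(d) pilot: |A| = 9, |A ∩ B| = 5; needs |A ∩ B| = 4 — false.
(e) autumn: |A| = 6, |A ∩ B| = 3; needs |A ∖ B| = 2 — false.

0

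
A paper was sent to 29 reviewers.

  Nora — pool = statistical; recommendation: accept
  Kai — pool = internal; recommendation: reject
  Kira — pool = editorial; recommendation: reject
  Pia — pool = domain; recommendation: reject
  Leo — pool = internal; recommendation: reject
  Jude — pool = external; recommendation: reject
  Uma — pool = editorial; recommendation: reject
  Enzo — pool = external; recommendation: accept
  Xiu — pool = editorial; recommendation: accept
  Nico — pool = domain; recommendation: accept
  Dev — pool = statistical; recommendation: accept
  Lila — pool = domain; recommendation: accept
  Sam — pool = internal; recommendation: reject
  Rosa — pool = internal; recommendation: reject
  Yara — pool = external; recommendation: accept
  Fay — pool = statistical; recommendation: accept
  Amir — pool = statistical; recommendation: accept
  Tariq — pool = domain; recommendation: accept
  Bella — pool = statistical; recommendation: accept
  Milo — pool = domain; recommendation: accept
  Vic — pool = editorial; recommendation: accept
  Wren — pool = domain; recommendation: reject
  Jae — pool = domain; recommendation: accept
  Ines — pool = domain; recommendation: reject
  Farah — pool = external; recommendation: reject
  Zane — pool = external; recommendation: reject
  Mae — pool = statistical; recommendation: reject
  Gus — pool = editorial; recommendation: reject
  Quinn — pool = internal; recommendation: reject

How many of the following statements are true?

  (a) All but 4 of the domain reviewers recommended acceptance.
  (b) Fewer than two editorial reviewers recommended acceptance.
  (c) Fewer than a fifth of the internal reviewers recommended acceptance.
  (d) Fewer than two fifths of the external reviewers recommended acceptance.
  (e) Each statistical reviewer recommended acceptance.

(a) domain: |A| = 8, |A ∩ B| = 5; needs |A ∖ B| = 4 — false.
(b) editorial: |A| = 5, |A ∩ B| = 2; needs |A ∩ B| < 2 — false.
(c) internal: |A| = 5, |A ∩ B| = 0; needs |A ∩ B| / |A| < 1/5 — true.
(d) external: |A| = 5, |A ∩ B| = 2; needs |A ∩ B| / |A| < 2/5 — false.
(e) statistical: |A| = 6, |A ∩ B| = 5; needs A ⊆ B, i.e. every element of A is in B (|A ∖ B| = 0) — false.

1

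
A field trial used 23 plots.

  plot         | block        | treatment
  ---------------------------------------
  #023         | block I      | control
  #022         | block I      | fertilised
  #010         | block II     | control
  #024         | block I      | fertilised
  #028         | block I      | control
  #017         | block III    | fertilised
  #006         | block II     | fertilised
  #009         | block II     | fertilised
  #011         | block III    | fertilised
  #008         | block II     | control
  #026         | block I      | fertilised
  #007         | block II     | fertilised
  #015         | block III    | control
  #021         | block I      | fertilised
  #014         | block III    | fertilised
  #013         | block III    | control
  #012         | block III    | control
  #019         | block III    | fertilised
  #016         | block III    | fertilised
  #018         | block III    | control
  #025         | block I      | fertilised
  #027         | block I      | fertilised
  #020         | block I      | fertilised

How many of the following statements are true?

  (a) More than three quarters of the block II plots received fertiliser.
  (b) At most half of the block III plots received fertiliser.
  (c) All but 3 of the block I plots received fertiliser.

(a) block II: |A| = 5, |A ∩ B| = 3; needs |A ∩ B| / |A| > 3/4 — false.
(b) block III: |A| = 9, |A ∩ B| = 5; needs |A ∩ B| ≤ |A ∖ B| — false.
(c) block I: |A| = 9, |A ∩ B| = 7; needs |A ∖ B| = 3 — false.

0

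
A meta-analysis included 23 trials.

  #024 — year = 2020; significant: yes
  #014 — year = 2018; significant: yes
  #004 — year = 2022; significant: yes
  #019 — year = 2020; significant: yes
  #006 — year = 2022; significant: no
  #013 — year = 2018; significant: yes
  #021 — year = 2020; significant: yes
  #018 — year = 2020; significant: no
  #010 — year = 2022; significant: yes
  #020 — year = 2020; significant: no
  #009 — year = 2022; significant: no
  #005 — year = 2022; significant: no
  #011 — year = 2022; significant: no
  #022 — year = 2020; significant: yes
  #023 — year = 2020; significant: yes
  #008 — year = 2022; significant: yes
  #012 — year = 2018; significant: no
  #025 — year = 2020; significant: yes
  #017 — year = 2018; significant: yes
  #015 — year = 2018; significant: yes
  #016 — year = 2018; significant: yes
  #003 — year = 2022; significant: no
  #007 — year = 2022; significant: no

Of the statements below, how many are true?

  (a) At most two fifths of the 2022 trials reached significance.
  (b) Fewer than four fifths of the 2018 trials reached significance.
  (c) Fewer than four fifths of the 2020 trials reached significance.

(a) 2022: |A| = 9, |A ∩ B| = 3; needs |A ∩ B| / |A| ≤ 2/5 — true.
(b) 2018: |A| = 6, |A ∩ B| = 5; needs |A ∩ B| / |A| < 4/5 — false.
(c) 2020: |A| = 8, |A ∩ B| = 6; needs |A ∩ B| / |A| < 4/5 — true.

2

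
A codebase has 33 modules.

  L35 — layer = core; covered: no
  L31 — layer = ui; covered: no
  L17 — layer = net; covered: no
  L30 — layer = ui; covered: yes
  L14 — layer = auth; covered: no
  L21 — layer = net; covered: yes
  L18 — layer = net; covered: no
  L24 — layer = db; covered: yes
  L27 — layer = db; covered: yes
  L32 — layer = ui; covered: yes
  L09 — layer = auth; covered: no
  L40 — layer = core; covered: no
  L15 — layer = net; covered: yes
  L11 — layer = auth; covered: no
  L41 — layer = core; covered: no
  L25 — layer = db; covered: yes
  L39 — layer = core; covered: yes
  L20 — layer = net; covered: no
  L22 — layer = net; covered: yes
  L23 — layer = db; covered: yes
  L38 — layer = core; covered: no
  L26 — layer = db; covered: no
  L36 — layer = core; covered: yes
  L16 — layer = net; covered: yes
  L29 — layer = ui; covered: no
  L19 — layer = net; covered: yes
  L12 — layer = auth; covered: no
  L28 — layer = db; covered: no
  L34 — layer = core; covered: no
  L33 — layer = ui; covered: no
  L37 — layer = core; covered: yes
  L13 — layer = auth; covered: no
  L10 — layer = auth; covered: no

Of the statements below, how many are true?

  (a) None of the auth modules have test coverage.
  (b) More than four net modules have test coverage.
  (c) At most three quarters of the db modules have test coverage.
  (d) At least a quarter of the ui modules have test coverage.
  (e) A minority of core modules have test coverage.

5

(a) auth: |A| = 6, |A ∩ B| = 0; needs A ∩ B = ∅ (|A ∩ B| = 0) — true.
(b) net: |A| = 8, |A ∩ B| = 5; needs |A ∩ B| > 4 — true.
(c) db: |A| = 6, |A ∩ B| = 4; needs |A ∩ B| / |A| ≤ 3/4 — true.
(d) ui: |A| = 5, |A ∩ B| = 2; needs |A ∩ B| / |A| ≥ 1/4 — true.
(e) core: |A| = 8, |A ∩ B| = 3; needs |A ∩ B| < |A ∖ B| — true.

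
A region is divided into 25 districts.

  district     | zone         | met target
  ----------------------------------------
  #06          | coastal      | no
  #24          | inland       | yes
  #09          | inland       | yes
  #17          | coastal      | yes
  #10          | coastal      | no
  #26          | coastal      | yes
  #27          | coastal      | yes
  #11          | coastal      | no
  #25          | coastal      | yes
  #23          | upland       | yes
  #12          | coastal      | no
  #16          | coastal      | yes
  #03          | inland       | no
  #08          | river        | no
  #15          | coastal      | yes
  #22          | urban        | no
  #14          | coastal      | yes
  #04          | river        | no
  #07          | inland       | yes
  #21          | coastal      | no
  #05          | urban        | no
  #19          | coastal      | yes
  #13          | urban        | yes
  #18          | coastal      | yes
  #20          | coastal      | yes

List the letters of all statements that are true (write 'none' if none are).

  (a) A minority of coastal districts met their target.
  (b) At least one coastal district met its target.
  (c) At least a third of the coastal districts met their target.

|A| = 15, |A ∩ B| = 10, |A ∖ B| = 5.
(a) |A ∩ B| < |A ∖ B|: fails.
(b) A ∩ B ≠ ∅ (|A ∩ B| ≥ 1): holds.
(c) |A ∩ B| / |A| ≥ 1/3: holds.

(b), (c)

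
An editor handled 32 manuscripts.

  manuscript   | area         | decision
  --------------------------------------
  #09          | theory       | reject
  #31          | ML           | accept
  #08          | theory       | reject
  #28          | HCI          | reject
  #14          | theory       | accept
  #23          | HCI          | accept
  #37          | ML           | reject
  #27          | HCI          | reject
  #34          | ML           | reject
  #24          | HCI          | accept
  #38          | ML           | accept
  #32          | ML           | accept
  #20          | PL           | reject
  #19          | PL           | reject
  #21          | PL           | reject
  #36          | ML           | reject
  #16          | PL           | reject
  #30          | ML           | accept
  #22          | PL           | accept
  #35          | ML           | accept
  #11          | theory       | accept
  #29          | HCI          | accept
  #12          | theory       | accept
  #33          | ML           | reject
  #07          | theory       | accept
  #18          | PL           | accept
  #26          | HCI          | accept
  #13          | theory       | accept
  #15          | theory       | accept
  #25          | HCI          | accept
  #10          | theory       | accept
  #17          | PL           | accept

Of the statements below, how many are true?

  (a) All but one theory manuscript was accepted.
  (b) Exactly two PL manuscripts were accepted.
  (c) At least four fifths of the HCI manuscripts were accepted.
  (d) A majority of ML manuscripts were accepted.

1

(a) theory: |A| = 9, |A ∩ B| = 7; needs |A ∖ B| = 1 — false.
(b) PL: |A| = 7, |A ∩ B| = 3; needs |A ∩ B| = 2 — false.
(c) HCI: |A| = 7, |A ∩ B| = 5; needs |A ∩ B| / |A| ≥ 4/5 — false.
(d) ML: |A| = 9, |A ∩ B| = 5; needs |A ∩ B| > |A ∖ B| — true.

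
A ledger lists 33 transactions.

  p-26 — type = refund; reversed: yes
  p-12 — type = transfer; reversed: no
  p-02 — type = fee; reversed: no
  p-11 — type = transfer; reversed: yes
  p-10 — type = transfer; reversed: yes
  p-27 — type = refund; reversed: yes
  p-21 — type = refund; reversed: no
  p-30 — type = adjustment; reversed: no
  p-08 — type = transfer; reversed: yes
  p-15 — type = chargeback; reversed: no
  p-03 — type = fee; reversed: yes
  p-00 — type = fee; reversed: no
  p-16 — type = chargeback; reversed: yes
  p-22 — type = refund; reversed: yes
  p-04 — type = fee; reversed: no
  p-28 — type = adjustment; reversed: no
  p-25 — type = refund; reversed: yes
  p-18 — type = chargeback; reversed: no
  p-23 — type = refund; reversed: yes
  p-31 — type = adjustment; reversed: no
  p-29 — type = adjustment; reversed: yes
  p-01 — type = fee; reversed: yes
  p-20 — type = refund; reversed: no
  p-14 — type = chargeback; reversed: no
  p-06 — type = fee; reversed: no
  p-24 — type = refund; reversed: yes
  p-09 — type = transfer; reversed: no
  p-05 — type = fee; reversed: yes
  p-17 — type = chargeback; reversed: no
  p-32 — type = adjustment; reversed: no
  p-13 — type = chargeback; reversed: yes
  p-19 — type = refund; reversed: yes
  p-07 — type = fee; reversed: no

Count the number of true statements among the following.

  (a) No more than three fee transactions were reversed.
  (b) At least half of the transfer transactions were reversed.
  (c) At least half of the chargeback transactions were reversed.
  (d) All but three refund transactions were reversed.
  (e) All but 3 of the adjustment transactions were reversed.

2

(a) fee: |A| = 8, |A ∩ B| = 3; needs |A ∩ B| ≤ 3 — true.
(b) transfer: |A| = 5, |A ∩ B| = 3; needs |A ∩ B| ≥ |A ∖ B| — true.
(c) chargeback: |A| = 6, |A ∩ B| = 2; needs |A ∩ B| ≥ |A ∖ B| — false.
(d) refund: |A| = 9, |A ∩ B| = 7; needs |A ∖ B| = 3 — false.
(e) adjustment: |A| = 5, |A ∩ B| = 1; needs |A ∖ B| = 3 — false.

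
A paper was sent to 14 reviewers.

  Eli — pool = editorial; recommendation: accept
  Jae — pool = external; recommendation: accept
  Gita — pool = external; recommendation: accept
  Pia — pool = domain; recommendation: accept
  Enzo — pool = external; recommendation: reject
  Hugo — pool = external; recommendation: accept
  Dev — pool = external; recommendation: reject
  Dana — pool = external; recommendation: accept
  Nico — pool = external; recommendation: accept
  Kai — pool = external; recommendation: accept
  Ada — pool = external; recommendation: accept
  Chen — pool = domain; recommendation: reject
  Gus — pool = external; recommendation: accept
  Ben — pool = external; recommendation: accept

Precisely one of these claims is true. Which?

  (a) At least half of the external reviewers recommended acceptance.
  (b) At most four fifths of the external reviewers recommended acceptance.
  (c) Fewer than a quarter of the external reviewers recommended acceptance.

|A| = 11, |A ∩ B| = 9, |A ∖ B| = 2.
(a) requires |A ∩ B| ≥ |A ∖ B|: true.
(b) requires |A ∩ B| / |A| ≤ 4/5: false.
(c) requires |A ∩ B| / |A| < 1/4: false.

(a)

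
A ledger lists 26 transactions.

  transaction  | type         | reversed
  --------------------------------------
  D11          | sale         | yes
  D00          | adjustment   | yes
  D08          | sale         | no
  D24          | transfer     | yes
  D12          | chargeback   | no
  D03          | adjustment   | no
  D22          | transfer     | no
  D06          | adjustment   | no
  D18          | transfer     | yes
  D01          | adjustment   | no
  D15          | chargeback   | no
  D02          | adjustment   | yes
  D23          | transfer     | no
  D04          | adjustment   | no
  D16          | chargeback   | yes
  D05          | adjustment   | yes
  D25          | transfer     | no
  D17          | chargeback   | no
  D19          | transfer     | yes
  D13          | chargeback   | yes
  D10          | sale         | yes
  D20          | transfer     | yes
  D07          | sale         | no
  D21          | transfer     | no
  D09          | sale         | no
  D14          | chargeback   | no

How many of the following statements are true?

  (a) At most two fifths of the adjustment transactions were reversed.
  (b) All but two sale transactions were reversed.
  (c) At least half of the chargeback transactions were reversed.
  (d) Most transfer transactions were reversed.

0

(a) adjustment: |A| = 7, |A ∩ B| = 3; needs |A ∩ B| / |A| ≤ 2/5 — false.
(b) sale: |A| = 5, |A ∩ B| = 2; needs |A ∖ B| = 2 — false.
(c) chargeback: |A| = 6, |A ∩ B| = 2; needs |A ∩ B| ≥ |A ∖ B| — false.
(d) transfer: |A| = 8, |A ∩ B| = 4; needs |A ∩ B| > |A ∖ B| — false.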